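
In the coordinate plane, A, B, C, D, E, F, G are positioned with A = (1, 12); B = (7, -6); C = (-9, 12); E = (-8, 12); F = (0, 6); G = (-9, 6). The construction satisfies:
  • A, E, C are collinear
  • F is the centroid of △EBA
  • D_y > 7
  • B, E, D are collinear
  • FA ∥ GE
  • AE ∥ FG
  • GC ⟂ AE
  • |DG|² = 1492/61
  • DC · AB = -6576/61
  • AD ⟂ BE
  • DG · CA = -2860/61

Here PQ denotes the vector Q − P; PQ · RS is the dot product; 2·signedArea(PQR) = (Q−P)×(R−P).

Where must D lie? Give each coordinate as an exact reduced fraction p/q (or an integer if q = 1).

D = (-263/61, 462/61)

1. D_x = -263/61  [B, E, D are collinear ∩ AD ⟂ BE]
2. D_y = 462/61  [B, E, D are collinear ∩ AD ⟂ BE]
   → D = (-263/61, 462/61)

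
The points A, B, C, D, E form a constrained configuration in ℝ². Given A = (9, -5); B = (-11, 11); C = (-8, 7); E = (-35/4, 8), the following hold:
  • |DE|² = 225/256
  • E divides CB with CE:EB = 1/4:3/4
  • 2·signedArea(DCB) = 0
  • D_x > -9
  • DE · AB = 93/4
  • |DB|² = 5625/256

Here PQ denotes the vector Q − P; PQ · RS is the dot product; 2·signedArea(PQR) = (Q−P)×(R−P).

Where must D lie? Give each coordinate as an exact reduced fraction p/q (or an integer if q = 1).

1. D_x = -131/16  [2·signedArea(DCB) = 0 ∩ DE · AB = 93/4]
2. D_y = 29/4  [2·signedArea(DCB) = 0 ∩ DE · AB = 93/4]
   → D = (-131/16, 29/4)

D = (-131/16, 29/4)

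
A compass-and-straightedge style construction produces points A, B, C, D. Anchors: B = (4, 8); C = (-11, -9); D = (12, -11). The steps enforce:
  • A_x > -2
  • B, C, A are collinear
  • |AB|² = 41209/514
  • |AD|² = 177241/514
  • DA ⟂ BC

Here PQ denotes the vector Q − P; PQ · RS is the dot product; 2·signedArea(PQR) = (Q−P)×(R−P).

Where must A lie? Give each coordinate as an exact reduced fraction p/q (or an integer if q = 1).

1. A_x = -989/514  [B, C, A are collinear ∩ DA ⟂ BC]
2. A_y = 661/514  [B, C, A are collinear ∩ DA ⟂ BC]
   → A = (-989/514, 661/514)

A = (-989/514, 661/514)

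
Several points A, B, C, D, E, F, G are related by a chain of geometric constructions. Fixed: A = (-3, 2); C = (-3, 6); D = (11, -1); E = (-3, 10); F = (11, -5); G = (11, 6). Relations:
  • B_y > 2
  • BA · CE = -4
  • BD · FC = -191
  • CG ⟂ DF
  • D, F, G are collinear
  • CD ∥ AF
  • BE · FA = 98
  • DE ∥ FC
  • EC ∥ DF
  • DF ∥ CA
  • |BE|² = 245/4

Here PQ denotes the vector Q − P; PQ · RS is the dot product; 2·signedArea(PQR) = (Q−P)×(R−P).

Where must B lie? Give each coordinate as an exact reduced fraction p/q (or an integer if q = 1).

1. B_x = 1/2  [BE · FA = 98 ∩ BA · CE = -4]
2. B_y = 3  [BE · FA = 98 ∩ BA · CE = -4]
   → B = (1/2, 3)

B = (1/2, 3)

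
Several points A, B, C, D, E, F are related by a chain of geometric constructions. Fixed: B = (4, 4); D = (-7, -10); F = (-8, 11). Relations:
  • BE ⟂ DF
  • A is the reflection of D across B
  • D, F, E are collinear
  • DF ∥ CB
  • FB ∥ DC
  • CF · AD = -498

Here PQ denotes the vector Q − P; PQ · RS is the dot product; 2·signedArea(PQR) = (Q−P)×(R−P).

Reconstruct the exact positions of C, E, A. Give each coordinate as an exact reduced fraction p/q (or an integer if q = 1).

1. C_x = 5  [DF ∥ CB ∩ FB ∥ DC]
2. C_y = -17  [DF ∥ CB ∩ FB ∥ DC]
   → C = (5, -17)
3. E_x = -3377/442  [D, F, E are collinear ∩ BE ⟂ DF]
4. E_y = 1523/442  [D, F, E are collinear ∩ BE ⟂ DF]
   → E = (-3377/442, 1523/442)
5. A_x = 15  [A is the reflection of D across B]
6. A_y = 18  [A is the reflection of D across B]
   → A = (15, 18)

A = (15, 18)
C = (5, -17)
E = (-3377/442, 1523/442)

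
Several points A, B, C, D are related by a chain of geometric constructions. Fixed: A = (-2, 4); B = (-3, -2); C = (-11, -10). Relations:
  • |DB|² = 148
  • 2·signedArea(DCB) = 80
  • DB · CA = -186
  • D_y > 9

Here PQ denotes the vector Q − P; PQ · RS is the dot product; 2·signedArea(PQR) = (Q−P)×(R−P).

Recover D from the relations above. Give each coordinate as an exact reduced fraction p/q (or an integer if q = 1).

D = (-1, 10)

1. D_x = -1  [2·signedArea(DCB) = 80 ∩ DB · CA = -186]
2. D_y = 10  [2·signedArea(DCB) = 80 ∩ DB · CA = -186]
   → D = (-1, 10)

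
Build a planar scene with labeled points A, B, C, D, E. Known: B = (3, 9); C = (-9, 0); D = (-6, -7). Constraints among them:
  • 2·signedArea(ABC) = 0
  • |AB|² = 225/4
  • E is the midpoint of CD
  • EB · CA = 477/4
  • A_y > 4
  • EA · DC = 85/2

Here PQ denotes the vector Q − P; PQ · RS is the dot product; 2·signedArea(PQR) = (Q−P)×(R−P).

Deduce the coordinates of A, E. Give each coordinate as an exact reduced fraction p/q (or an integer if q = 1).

1. E_x = -15/2  [E is the midpoint of CD]
2. E_y = -7/2  [E is the midpoint of CD]
   → E = (-15/2, -7/2)
3. A_x = -3  [2·signedArea(ABC) = 0 ∩ EA · DC = 85/2]
4. A_y = 9/2  [2·signedArea(ABC) = 0 ∩ EA · DC = 85/2]
   → A = (-3, 9/2)

A = (-3, 9/2)
E = (-15/2, -7/2)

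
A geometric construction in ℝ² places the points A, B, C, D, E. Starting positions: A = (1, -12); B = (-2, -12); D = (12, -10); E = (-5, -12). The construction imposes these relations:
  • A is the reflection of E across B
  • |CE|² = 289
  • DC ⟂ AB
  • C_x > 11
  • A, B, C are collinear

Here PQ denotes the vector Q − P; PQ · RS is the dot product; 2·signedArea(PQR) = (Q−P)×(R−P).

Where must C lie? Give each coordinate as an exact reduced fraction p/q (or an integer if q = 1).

1. C_x = 12  [A, B, C are collinear ∩ DC ⟂ AB]
2. C_y = -12  [A, B, C are collinear ∩ DC ⟂ AB]
   → C = (12, -12)

C = (12, -12)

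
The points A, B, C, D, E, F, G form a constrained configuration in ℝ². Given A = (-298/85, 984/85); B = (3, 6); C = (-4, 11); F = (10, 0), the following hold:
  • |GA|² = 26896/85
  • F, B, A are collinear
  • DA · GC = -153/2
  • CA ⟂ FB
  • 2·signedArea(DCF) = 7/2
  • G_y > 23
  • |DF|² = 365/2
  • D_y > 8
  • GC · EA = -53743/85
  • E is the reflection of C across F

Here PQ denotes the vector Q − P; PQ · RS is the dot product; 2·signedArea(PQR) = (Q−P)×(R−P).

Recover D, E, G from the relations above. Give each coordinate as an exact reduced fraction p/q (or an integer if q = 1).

D = (-1/2, 17/2)
E = (24, -11)
G = (-1446/85, 1968/85)

1. D_x = -1/2  [line 11·x + 14·y + -227/2 = 0 ∩ |DF|² = 365/2]
2. D_y = 17/2  [line 11·x + 14·y + -227/2 = 0 ∩ |DF|² = 365/2]
   → D = (-1/2, 17/2)
3. E_x = 24  [E is the reflection of C across F]
4. E_y = -11  [E is the reflection of C across F]
   → E = (24, -11)
5. G_x = -1446/85  [DA · GC = -153/2 ∩ GC · EA = -53743/85]
6. G_y = 1968/85  [DA · GC = -153/2 ∩ GC · EA = -53743/85]
   → G = (-1446/85, 1968/85)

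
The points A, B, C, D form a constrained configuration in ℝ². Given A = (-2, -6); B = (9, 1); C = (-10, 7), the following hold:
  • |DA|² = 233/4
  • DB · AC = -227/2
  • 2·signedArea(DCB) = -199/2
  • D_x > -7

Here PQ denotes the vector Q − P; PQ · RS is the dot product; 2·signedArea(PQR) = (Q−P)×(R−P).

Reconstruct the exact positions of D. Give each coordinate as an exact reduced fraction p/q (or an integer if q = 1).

1. D_x = -6  [2·signedArea(DCB) = -199/2 ∩ DB · AC = -227/2]
2. D_y = 1/2  [2·signedArea(DCB) = -199/2 ∩ DB · AC = -227/2]
   → D = (-6, 1/2)

D = (-6, 1/2)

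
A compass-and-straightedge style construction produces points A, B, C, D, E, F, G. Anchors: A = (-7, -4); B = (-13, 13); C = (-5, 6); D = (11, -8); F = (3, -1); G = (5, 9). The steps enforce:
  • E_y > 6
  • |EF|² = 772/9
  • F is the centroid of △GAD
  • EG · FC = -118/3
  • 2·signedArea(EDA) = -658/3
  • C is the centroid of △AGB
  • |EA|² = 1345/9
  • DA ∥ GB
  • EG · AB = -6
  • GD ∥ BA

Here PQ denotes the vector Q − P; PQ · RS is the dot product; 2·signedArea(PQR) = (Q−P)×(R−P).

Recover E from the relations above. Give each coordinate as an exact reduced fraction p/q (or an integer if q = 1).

E = (-5/3, 7)

1. E_x = -5/3  [EG · AB = -6 ∩ EG · FC = -118/3]
2. E_y = 7  [EG · AB = -6 ∩ EG · FC = -118/3]
   → E = (-5/3, 7)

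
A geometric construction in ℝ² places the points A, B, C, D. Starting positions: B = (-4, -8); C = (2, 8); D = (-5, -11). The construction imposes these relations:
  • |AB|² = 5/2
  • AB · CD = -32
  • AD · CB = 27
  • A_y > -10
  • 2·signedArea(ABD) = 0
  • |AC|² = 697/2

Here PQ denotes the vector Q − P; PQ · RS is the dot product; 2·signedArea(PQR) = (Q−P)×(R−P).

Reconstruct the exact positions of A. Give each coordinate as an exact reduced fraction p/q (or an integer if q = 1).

A = (-9/2, -19/2)

1. A_x = -9/2  [2·signedArea(ABD) = 0 ∩ AD · CB = 27]
2. A_y = -19/2  [2·signedArea(ABD) = 0 ∩ AD · CB = 27]
   → A = (-9/2, -19/2)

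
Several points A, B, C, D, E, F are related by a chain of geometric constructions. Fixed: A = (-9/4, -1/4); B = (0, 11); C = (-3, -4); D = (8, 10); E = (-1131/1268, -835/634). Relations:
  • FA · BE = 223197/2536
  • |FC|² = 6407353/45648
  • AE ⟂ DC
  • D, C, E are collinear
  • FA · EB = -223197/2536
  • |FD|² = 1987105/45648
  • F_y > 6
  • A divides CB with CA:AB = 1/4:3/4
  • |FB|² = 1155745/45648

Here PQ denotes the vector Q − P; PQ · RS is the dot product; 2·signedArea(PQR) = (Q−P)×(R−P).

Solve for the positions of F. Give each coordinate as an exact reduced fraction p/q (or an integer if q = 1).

F = (9013/3804, 12479/1902)

1. F_x = 9013/3804  [line 1131/1268·x + 7809/634·y + -420597/5072 = 0 ∩ |FD|² = 1987105/45648]
2. F_y = 12479/1902  [line 1131/1268·x + 7809/634·y + -420597/5072 = 0 ∩ |FD|² = 1987105/45648]
   → F = (9013/3804, 12479/1902)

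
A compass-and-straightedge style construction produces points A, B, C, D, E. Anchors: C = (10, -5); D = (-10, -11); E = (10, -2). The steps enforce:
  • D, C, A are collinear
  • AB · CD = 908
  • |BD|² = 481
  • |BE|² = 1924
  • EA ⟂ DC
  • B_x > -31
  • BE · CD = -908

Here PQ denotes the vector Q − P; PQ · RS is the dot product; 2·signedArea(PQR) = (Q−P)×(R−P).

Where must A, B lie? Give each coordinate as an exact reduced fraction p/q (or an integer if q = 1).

1. A_x = 1180/109  [D, C, A are collinear ∩ EA ⟂ DC]
2. A_y = -518/109  [D, C, A are collinear ∩ EA ⟂ DC]
   → A = (1180/109, -518/109)
3. B_x = -30  [line 20·x + 6·y + 720 = 0 ∩ |BE|² = 1924]
4. B_y = -20  [line 20·x + 6·y + 720 = 0 ∩ |BE|² = 1924]
   → B = (-30, -20)

A = (1180/109, -518/109)
B = (-30, -20)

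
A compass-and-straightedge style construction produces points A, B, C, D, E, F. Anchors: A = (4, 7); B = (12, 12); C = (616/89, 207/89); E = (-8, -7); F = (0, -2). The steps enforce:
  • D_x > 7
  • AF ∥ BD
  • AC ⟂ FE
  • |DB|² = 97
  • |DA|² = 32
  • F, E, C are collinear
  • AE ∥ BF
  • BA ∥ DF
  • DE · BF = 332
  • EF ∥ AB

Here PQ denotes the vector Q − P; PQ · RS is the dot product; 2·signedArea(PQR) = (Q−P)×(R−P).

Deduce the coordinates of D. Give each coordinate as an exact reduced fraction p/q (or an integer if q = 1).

1. D_x = 8  [BA ∥ DF ∩ AF ∥ BD]
2. D_y = 3  [BA ∥ DF ∩ AF ∥ BD]
   → D = (8, 3)

D = (8, 3)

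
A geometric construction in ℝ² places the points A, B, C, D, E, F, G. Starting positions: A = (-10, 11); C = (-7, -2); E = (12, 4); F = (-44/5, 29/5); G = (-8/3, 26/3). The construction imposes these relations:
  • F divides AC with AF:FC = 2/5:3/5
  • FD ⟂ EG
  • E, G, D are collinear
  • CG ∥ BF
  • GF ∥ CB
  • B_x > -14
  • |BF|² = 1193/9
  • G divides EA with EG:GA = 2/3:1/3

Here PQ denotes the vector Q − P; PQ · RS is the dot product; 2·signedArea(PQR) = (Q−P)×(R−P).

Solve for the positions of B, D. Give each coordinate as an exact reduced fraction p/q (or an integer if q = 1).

1. B_x = -197/15  [CG ∥ BF ∩ GF ∥ CB]
2. B_y = -73/15  [CG ∥ BF ∩ GF ∥ CB]
   → B = (-197/15, -73/15)
3. D_x = -19742/2665  [E, G, D are collinear ∩ FD ⟂ EG]
4. D_y = 27117/2665  [E, G, D are collinear ∩ FD ⟂ EG]
   → D = (-19742/2665, 27117/2665)

B = (-197/15, -73/15)
D = (-19742/2665, 27117/2665)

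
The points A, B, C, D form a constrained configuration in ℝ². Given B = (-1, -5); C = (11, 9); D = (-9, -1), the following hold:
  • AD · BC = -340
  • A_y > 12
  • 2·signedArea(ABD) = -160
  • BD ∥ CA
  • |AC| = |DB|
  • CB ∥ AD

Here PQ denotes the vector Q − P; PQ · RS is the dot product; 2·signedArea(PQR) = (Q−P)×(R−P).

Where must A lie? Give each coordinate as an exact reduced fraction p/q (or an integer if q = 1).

1. A_x = 3  [CB ∥ AD ∩ BD ∥ CA]
2. A_y = 13  [CB ∥ AD ∩ BD ∥ CA]
   → A = (3, 13)

A = (3, 13)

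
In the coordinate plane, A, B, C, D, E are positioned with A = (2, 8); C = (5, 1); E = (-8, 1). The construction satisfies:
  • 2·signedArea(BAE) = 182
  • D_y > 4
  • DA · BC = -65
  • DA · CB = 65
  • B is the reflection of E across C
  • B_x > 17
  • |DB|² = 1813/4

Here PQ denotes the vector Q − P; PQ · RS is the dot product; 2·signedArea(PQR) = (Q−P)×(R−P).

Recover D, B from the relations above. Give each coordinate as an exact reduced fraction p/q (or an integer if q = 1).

B = (18, 1)
D = (-3, 9/2)

1. B_x = 18  [B is the reflection of E across C]
2. B_y = 1  [B is the reflection of E across C]
   → B = (18, 1)
3. D_x = -3  [DA · BC = -65]
4. D_y = 9/2  [|DB|² = 1813/4]
   → D = (-3, 9/2)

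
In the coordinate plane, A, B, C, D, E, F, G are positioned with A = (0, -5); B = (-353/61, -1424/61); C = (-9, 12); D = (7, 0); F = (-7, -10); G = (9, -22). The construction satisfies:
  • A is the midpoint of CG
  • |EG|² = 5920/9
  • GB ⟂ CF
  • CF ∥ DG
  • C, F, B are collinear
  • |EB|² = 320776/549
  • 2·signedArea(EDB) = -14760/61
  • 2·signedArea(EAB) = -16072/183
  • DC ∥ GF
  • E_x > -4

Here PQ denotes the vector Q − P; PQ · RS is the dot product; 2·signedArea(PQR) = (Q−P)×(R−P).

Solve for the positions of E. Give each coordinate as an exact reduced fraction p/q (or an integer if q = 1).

1. E_x = -3  [2·signedArea(EDB) = -14760/61 ∩ 2·signedArea(EAB) = -16072/183]
2. E_y = 2/3  [2·signedArea(EDB) = -14760/61 ∩ 2·signedArea(EAB) = -16072/183]
   → E = (-3, 2/3)

E = (-3, 2/3)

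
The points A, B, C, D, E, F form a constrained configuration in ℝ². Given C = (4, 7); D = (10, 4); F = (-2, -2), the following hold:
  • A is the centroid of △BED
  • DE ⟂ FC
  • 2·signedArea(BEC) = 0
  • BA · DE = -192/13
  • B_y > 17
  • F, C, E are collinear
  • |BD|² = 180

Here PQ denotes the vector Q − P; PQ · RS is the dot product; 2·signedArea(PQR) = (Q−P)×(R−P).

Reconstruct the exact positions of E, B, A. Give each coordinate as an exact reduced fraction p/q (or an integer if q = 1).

A = (110/13, 126/13)
B = (142/13, 226/13)
E = (58/13, 100/13)

1. E_x = 58/13  [F, C, E are collinear ∩ DE ⟂ FC]
2. E_y = 100/13  [F, C, E are collinear ∩ DE ⟂ FC]
   → E = (58/13, 100/13)
3. B_x = 142/13  [line 9/13·x + -6/13·y + 6/13 = 0 ∩ |BD|² = 180]
4. B_y = 226/13  [line 9/13·x + -6/13·y + 6/13 = 0 ∩ |BD|² = 180]
   → B = (142/13, 226/13)
5. A_x = 110/13  [A is the centroid of △BED]
6. A_y = 126/13  [A is the centroid of △BED]
   → A = (110/13, 126/13)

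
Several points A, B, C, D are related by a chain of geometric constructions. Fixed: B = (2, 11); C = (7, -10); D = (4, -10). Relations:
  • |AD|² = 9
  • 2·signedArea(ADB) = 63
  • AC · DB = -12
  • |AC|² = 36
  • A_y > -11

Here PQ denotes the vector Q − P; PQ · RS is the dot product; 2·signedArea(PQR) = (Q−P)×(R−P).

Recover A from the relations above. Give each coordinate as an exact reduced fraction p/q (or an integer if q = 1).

1. A_x = 1  [2·signedArea(ADB) = 63 ∩ AC · DB = -12]
2. A_y = -10  [2·signedArea(ADB) = 63 ∩ AC · DB = -12]
   → A = (1, -10)

A = (1, -10)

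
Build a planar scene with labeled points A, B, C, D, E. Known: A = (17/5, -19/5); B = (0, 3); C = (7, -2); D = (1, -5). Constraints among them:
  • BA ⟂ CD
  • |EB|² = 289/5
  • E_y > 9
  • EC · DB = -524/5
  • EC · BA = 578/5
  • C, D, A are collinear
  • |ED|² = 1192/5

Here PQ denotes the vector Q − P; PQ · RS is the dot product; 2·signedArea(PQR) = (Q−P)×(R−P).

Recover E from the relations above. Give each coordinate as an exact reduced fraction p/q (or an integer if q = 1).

E = (-17/5, 49/5)

1. E_x = -17/5  [EC · BA = 578/5 ∩ EC · DB = -524/5]
2. E_y = 49/5  [EC · BA = 578/5 ∩ EC · DB = -524/5]
   → E = (-17/5, 49/5)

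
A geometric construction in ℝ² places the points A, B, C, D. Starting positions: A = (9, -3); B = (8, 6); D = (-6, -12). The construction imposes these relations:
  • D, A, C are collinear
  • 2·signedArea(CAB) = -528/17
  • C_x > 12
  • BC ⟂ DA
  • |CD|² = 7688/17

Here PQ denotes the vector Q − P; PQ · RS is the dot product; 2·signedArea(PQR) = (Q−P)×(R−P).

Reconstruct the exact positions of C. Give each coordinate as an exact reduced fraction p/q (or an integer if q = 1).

1. C_x = 208/17  [D, A, C are collinear ∩ BC ⟂ DA]
2. C_y = -18/17  [D, A, C are collinear ∩ BC ⟂ DA]
   → C = (208/17, -18/17)

C = (208/17, -18/17)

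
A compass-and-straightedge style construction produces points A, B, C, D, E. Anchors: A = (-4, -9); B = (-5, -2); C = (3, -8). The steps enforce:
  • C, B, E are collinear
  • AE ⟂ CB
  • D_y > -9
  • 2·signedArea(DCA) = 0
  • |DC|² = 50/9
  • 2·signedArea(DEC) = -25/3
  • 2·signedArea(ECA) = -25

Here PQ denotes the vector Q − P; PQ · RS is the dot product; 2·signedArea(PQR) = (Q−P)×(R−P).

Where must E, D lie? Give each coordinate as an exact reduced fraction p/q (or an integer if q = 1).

1. E_x = -1  [C, B, E are collinear ∩ AE ⟂ CB]
2. E_y = -5  [C, B, E are collinear ∩ AE ⟂ CB]
   → E = (-1, -5)
3. D_x = 2/3  [2·signedArea(DCA) = 0 ∩ 2·signedArea(DEC) = -25/3]
4. D_y = -25/3  [2·signedArea(DCA) = 0 ∩ 2·signedArea(DEC) = -25/3]
   → D = (2/3, -25/3)

D = (2/3, -25/3)
E = (-1, -5)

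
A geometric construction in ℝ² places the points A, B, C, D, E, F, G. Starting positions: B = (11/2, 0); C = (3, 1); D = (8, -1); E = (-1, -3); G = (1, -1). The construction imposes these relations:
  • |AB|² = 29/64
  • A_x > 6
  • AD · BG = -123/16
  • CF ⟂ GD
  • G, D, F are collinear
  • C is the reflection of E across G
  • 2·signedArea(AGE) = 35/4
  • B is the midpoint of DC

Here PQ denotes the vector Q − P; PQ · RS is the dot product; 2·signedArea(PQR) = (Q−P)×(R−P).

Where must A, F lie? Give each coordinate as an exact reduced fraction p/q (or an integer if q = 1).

A = (49/8, -1/4)
F = (3, -1)

1. A_x = 49/8  [2·signedArea(AGE) = 35/4 ∩ AD · BG = -123/16]
2. A_y = -1/4  [2·signedArea(AGE) = 35/4 ∩ AD · BG = -123/16]
   → A = (49/8, -1/4)
3. F_x = 3  [G, D, F are collinear ∩ CF ⟂ GD]
4. F_y = -1  [G, D, F are collinear ∩ CF ⟂ GD]
   → F = (3, -1)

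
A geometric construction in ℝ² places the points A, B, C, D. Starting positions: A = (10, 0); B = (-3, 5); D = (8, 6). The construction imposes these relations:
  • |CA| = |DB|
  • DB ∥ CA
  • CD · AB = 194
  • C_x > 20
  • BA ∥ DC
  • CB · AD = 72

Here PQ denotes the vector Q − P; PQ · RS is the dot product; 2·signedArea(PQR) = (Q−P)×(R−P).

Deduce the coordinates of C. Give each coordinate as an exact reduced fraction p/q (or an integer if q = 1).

1. C_x = 21  [DB ∥ CA ∩ BA ∥ DC]
2. C_y = 1  [DB ∥ CA ∩ BA ∥ DC]
   → C = (21, 1)

C = (21, 1)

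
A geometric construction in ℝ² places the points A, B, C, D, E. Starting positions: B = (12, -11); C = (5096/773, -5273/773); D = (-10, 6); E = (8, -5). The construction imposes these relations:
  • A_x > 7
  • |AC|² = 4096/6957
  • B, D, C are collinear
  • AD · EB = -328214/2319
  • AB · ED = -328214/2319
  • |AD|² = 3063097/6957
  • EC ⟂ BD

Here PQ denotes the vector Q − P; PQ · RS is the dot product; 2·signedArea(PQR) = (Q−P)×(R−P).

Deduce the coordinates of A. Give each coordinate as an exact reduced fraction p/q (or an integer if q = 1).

1. A_x = 16376/2319  [AB · ED = -328214/2319 ∩ AD · EB = -328214/2319]
2. A_y = -14411/2319  [AB · ED = -328214/2319 ∩ AD · EB = -328214/2319]
   → A = (16376/2319, -14411/2319)

A = (16376/2319, -14411/2319)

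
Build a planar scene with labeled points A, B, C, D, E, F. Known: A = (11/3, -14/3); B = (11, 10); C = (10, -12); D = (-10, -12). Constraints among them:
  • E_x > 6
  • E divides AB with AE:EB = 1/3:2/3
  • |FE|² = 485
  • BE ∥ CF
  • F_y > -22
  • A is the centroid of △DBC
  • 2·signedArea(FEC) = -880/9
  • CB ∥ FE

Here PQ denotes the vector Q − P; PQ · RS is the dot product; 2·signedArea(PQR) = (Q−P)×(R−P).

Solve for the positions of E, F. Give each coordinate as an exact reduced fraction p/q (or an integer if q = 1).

1. E_x = 55/9  [E divides AB with AE:EB = 1/3:2/3]
2. E_y = 2/9  [E divides AB with AE:EB = 1/3:2/3]
   → E = (55/9, 2/9)
3. F_x = 46/9  [CB ∥ FE ∩ BE ∥ CF]
4. F_y = -196/9  [CB ∥ FE ∩ BE ∥ CF]
   → F = (46/9, -196/9)

E = (55/9, 2/9)
F = (46/9, -196/9)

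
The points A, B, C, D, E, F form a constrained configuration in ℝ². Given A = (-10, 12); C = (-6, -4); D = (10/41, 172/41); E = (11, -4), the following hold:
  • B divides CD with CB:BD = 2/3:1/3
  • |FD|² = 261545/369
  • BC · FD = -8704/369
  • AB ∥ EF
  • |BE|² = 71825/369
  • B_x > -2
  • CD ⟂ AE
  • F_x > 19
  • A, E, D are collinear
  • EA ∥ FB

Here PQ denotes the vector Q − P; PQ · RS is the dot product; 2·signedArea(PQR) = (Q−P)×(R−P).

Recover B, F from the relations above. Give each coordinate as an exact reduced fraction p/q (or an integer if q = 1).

B = (-226/123, 60/41)
F = (2357/123, -596/41)

1. B_x = -226/123  [B divides CD with CB:BD = 2/3:1/3]
2. B_y = 60/41  [B divides CD with CB:BD = 2/3:1/3]
   → B = (-226/123, 60/41)
3. F_x = 2357/123  [EA ∥ FB ∩ AB ∥ EF]
4. F_y = -596/41  [EA ∥ FB ∩ AB ∥ EF]
   → F = (2357/123, -596/41)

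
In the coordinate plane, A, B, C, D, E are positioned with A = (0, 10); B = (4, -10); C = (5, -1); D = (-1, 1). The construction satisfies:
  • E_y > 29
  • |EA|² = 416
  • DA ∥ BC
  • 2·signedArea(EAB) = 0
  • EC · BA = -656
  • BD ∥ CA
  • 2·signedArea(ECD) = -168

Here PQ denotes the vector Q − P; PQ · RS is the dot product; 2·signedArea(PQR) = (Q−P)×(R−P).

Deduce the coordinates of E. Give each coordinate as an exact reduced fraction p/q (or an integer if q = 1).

1. E_x = -4  [2·signedArea(EAB) = 0 ∩ EC · BA = -656]
2. E_y = 30  [2·signedArea(EAB) = 0 ∩ EC · BA = -656]
   → E = (-4, 30)

E = (-4, 30)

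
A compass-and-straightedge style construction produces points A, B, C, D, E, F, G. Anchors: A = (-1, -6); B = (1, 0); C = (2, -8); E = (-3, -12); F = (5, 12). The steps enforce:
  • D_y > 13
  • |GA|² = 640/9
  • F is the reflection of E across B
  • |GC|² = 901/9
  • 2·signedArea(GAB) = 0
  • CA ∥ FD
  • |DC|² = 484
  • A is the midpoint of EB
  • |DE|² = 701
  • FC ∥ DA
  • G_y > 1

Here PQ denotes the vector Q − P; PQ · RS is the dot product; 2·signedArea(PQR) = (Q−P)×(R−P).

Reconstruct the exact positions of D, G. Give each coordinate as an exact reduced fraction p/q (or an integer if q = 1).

D = (2, 14)
G = (5/3, 2)

1. D_x = 2  [FC ∥ DA ∩ CA ∥ FD]
2. D_y = 14  [FC ∥ DA ∩ CA ∥ FD]
   → D = (2, 14)
3. G_x = 5/3  [line -6·x + 2·y + 6 = 0 ∩ |GC|² = 901/9]
4. G_y = 2  [line -6·x + 2·y + 6 = 0 ∩ |GC|² = 901/9]
   → G = (5/3, 2)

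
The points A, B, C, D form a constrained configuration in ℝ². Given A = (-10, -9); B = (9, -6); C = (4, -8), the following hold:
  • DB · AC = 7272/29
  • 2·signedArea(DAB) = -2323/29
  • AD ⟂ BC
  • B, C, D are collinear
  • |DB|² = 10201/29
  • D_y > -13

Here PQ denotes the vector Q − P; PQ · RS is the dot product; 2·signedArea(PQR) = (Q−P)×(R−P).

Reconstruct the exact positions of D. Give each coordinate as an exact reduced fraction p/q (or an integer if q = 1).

D = (-244/29, -376/29)

1. D_x = -244/29  [B, C, D are collinear ∩ AD ⟂ BC]
2. D_y = -376/29  [B, C, D are collinear ∩ AD ⟂ BC]
   → D = (-244/29, -376/29)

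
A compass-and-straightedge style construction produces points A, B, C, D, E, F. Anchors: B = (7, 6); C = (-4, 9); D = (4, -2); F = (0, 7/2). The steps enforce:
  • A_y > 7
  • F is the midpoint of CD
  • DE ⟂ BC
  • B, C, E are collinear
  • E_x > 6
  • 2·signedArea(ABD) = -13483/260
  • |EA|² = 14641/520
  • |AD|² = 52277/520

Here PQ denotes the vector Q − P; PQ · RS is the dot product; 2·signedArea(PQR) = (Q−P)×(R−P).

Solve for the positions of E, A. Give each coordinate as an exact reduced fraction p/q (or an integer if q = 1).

A = (291/260, 1977/260)
E = (811/130, 807/130)

1. E_x = 811/130  [B, C, E are collinear ∩ DE ⟂ BC]
2. E_y = 807/130  [B, C, E are collinear ∩ DE ⟂ BC]
   → E = (811/130, 807/130)
3. A_x = 291/260  [line 8·x + -3·y + 3603/260 = 0 ∩ |AD|² = 52277/520]
4. A_y = 1977/260  [line 8·x + -3·y + 3603/260 = 0 ∩ |AD|² = 52277/520]
   → A = (291/260, 1977/260)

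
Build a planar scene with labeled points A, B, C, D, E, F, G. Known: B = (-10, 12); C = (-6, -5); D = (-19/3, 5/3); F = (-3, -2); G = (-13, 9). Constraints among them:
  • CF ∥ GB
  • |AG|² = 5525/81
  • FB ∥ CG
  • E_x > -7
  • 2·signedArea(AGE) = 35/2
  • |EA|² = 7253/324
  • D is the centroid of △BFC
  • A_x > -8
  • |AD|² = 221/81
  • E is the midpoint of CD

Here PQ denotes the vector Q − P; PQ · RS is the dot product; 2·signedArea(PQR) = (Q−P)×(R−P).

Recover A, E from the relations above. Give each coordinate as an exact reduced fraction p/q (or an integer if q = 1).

1. E_x = -37/6  [E is the midpoint of CD]
2. E_y = -5/3  [E is the midpoint of CD]
   → E = (-37/6, -5/3)
3. A_x = -67/9  [line 32/3·x + 41/6·y + 179/3 = 0 ∩ |AG|² = 5525/81]
4. A_y = 26/9  [line 32/3·x + 41/6·y + 179/3 = 0 ∩ |AG|² = 5525/81]
   → A = (-67/9, 26/9)

A = (-67/9, 26/9)
E = (-37/6, -5/3)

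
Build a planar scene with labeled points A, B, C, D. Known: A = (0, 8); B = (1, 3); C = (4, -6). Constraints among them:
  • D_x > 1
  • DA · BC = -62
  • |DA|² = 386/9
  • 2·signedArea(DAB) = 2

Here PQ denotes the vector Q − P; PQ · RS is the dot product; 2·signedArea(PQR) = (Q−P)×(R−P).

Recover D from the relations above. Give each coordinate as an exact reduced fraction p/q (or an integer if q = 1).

D = (5/3, 5/3)

1. D_x = 5/3  [DA · BC = -62 ∩ 2·signedArea(DAB) = 2]
2. D_y = 5/3  [DA · BC = -62 ∩ 2·signedArea(DAB) = 2]
   → D = (5/3, 5/3)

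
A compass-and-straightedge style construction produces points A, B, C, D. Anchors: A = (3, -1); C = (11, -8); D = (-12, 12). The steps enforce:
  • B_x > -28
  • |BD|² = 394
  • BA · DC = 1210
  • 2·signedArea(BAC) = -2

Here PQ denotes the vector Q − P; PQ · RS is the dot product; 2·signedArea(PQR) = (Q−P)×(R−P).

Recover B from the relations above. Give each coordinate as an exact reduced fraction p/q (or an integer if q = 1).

1. B_x = -27  [BA · DC = 1210 ∩ 2·signedArea(BAC) = -2]
2. B_y = 25  [BA · DC = 1210 ∩ 2·signedArea(BAC) = -2]
   → B = (-27, 25)

B = (-27, 25)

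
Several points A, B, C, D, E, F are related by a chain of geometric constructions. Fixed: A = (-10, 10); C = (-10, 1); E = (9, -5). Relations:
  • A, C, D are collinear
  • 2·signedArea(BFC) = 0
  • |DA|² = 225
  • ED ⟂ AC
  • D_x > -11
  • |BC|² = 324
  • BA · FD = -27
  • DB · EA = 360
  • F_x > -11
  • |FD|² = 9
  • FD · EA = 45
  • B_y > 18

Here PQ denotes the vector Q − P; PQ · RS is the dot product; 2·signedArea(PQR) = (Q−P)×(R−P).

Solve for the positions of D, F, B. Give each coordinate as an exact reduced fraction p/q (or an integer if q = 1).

1. D_x = -10  [A, C, D are collinear ∩ ED ⟂ AC]
2. D_y = -5  [A, C, D are collinear ∩ ED ⟂ AC]
   → D = (-10, -5)
3. B_x = -10  [line -19·x + 15·y + -475 = 0 ∩ |BC|² = 324]
4. B_y = 19  [line -19·x + 15·y + -475 = 0 ∩ |BC|² = 324]
   → B = (-10, 19)
5. F_x = -10  [FD · EA = 45 ∩ 2·signedArea(BFC) = 0]
6. F_y = -8  [FD · EA = 45 ∩ 2·signedArea(BFC) = 0]
   → F = (-10, -8)

B = (-10, 19)
D = (-10, -5)
F = (-10, -8)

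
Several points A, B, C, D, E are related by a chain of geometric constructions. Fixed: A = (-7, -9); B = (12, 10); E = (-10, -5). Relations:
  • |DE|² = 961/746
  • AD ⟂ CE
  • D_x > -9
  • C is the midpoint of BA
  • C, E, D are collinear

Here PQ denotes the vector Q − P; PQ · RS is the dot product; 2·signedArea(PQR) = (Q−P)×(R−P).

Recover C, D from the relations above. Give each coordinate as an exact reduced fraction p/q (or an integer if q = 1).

1. C_x = 5/2  [C is the midpoint of BA]
2. C_y = 1/2  [C is the midpoint of BA]
   → C = (5/2, 1/2)
3. D_x = -6685/746  [C, E, D are collinear ∩ AD ⟂ CE]
4. D_y = -3389/746  [C, E, D are collinear ∩ AD ⟂ CE]
   → D = (-6685/746, -3389/746)

C = (5/2, 1/2)
D = (-6685/746, -3389/746)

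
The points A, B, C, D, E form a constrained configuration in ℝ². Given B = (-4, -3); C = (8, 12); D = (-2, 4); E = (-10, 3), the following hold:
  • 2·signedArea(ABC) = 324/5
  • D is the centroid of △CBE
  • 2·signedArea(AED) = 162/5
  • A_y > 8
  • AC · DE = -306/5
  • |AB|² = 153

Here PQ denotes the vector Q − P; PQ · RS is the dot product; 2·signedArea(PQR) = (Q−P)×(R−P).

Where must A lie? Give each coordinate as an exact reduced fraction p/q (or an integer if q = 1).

1. A_x = 4/5  [2·signedArea(ABC) = 324/5 ∩ AC · DE = -306/5]
2. A_y = 42/5  [2·signedArea(ABC) = 324/5 ∩ AC · DE = -306/5]
   → A = (4/5, 42/5)

A = (4/5, 42/5)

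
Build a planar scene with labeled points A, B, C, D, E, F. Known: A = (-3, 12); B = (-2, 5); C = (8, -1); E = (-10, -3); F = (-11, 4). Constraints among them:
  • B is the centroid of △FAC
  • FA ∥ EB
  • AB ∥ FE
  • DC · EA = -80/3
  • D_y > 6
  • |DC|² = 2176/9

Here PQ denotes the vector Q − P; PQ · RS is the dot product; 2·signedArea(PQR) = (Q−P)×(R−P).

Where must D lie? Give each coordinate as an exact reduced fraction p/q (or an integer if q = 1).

D = (-16/3, 7)

1. D_x = -16/3  [line -7·x + -15·y + 203/3 = 0 ∩ |DC|² = 2176/9]
2. D_y = 7  [line -7·x + -15·y + 203/3 = 0 ∩ |DC|² = 2176/9]
   → D = (-16/3, 7)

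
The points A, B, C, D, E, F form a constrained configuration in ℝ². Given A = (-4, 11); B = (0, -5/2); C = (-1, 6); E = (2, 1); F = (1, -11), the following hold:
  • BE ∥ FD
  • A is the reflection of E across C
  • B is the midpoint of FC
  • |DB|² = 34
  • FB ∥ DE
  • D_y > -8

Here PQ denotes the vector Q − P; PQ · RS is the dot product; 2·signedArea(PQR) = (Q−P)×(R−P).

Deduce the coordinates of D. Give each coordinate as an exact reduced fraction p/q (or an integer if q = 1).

D = (3, -15/2)

1. D_x = 3  [FB ∥ DE ∩ BE ∥ FD]
2. D_y = -15/2  [FB ∥ DE ∩ BE ∥ FD]
   → D = (3, -15/2)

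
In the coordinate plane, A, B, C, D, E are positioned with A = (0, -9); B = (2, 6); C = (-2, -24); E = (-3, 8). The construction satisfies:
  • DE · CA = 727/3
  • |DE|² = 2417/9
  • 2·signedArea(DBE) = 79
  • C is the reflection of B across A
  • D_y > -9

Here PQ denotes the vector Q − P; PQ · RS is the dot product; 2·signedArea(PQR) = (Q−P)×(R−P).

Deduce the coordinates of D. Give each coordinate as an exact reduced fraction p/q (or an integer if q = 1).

1. D_x = -5/3  [2·signedArea(DBE) = 79 ∩ DE · CA = 727/3]
2. D_y = -25/3  [2·signedArea(DBE) = 79 ∩ DE · CA = 727/3]
   → D = (-5/3, -25/3)

D = (-5/3, -25/3)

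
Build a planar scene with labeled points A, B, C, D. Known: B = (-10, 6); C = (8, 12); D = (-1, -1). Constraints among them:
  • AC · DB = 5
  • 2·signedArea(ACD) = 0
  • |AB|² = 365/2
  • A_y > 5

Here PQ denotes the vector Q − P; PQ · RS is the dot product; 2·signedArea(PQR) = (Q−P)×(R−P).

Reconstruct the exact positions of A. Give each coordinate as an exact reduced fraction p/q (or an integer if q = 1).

1. A_x = 7/2  [2·signedArea(ACD) = 0 ∩ AC · DB = 5]
2. A_y = 11/2  [2·signedArea(ACD) = 0 ∩ AC · DB = 5]
   → A = (7/2, 11/2)

A = (7/2, 11/2)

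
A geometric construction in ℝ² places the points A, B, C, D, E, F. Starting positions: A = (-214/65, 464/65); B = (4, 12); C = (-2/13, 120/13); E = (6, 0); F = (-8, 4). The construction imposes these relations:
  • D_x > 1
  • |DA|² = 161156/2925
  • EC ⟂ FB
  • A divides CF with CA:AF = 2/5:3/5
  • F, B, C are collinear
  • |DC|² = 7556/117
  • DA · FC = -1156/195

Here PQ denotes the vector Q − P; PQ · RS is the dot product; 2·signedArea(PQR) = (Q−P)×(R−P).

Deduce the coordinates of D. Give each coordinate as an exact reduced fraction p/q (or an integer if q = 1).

D = (4/3, 4/3)

1. D_x = 4/3  [line -102/13·x + -68/13·y + 680/39 = 0 ∩ |DA|² = 161156/2925]
2. D_y = 4/3  [line -102/13·x + -68/13·y + 680/39 = 0 ∩ |DA|² = 161156/2925]
   → D = (4/3, 4/3)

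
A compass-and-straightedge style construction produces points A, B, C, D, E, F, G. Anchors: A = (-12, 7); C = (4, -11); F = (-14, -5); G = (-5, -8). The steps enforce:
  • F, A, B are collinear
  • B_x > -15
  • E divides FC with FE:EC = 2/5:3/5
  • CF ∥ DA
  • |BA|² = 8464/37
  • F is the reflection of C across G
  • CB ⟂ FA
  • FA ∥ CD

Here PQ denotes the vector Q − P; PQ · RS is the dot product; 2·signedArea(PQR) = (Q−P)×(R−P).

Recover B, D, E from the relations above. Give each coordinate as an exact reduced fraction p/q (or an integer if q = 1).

B = (-536/37, -293/37)
D = (6, 1)
E = (-34/5, -37/5)

1. B_x = -536/37  [F, A, B are collinear ∩ CB ⟂ FA]
2. B_y = -293/37  [F, A, B are collinear ∩ CB ⟂ FA]
   → B = (-536/37, -293/37)
3. D_x = 6  [CF ∥ DA ∩ FA ∥ CD]
4. D_y = 1  [CF ∥ DA ∩ FA ∥ CD]
   → D = (6, 1)
5. E_x = -34/5  [E divides FC with FE:EC = 2/5:3/5]
6. E_y = -37/5  [E divides FC with FE:EC = 2/5:3/5]
   → E = (-34/5, -37/5)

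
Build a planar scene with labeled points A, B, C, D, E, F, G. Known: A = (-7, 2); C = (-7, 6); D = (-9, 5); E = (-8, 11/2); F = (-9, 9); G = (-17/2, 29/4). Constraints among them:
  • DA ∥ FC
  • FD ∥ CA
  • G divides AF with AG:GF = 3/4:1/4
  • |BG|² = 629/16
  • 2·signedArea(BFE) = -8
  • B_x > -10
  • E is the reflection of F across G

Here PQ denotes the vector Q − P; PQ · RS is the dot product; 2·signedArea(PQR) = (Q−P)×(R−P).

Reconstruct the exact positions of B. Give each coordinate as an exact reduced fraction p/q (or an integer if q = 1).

1. B_x = -9  [line 7/2·x + 1·y + 61/2 = 0 ∩ |BG|² = 629/16]
2. B_y = 1  [line 7/2·x + 1·y + 61/2 = 0 ∩ |BG|² = 629/16]
   → B = (-9, 1)

B = (-9, 1)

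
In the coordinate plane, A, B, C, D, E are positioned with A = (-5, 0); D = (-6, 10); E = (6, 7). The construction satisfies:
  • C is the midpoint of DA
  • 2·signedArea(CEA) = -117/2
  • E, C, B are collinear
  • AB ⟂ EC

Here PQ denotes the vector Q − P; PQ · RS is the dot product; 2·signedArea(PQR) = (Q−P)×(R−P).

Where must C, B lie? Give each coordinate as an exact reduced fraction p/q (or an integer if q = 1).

B = (-3193/545, 2691/545)
C = (-11/2, 5)

1. C_x = -11/2  [C is the midpoint of DA]
2. C_y = 5  [C is the midpoint of DA]
   → C = (-11/2, 5)
3. B_x = -3193/545  [E, C, B are collinear ∩ AB ⟂ EC]
4. B_y = 2691/545  [E, C, B are collinear ∩ AB ⟂ EC]
   → B = (-3193/545, 2691/545)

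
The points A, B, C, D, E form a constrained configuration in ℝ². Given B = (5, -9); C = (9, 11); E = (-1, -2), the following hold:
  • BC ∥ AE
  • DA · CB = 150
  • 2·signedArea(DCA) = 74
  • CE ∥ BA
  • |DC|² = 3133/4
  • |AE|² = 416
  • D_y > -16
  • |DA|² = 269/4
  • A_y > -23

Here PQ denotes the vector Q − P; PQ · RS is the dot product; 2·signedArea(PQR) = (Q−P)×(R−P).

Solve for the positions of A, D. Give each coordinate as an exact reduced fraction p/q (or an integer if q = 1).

A = (-5, -22)
D = (0, -31/2)

1. A_x = -5  [BC ∥ AE ∩ CE ∥ BA]
2. A_y = -22  [BC ∥ AE ∩ CE ∥ BA]
   → A = (-5, -22)
3. D_x = 0  [DA · CB = 150 ∩ 2·signedArea(DCA) = 74]
4. D_y = -31/2  [DA · CB = 150 ∩ 2·signedArea(DCA) = 74]
   → D = (0, -31/2)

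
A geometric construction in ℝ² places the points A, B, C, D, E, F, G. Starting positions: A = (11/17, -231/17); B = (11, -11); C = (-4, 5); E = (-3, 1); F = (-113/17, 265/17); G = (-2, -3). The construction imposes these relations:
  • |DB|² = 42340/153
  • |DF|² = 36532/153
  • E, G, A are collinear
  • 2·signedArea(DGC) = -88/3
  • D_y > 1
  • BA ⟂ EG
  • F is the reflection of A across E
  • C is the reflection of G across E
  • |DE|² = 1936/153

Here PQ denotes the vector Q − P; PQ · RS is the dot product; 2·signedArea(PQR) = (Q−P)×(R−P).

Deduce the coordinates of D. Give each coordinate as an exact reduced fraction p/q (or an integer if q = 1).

1. D_x = 23/51  [line -8·x + -2·y + 22/3 = 0 ∩ |DE|² = 1936/153]
2. D_y = 95/51  [line -8·x + -2·y + 22/3 = 0 ∩ |DE|² = 1936/153]
   → D = (23/51, 95/51)

D = (23/51, 95/51)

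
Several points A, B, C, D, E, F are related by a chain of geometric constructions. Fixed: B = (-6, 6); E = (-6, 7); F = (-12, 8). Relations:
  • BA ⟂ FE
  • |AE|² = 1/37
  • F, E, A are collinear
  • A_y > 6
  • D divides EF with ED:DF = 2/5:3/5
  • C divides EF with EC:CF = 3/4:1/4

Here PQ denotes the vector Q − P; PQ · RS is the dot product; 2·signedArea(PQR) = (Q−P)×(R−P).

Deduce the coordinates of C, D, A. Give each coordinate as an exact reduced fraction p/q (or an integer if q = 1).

1. C_x = -21/2  [C divides EF with EC:CF = 3/4:1/4]
2. C_y = 31/4  [C divides EF with EC:CF = 3/4:1/4]
   → C = (-21/2, 31/4)
3. D_x = -42/5  [D divides EF with ED:DF = 2/5:3/5]
4. D_y = 37/5  [D divides EF with ED:DF = 2/5:3/5]
   → D = (-42/5, 37/5)
5. A_x = -216/37  [F, E, A are collinear ∩ BA ⟂ FE]
6. A_y = 258/37  [F, E, A are collinear ∩ BA ⟂ FE]
   → A = (-216/37, 258/37)

A = (-216/37, 258/37)
C = (-21/2, 31/4)
D = (-42/5, 37/5)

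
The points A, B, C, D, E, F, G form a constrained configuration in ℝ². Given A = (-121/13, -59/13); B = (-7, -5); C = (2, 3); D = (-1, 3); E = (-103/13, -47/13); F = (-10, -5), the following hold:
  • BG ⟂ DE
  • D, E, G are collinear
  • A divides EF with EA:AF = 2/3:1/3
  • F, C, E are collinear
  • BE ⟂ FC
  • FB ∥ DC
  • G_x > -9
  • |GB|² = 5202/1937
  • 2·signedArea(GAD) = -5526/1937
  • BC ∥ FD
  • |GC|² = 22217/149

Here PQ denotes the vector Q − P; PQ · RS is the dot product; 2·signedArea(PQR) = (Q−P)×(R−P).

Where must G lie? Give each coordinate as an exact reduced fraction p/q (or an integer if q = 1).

G = (-15752/1937, -7390/1937)

1. G_x = -15752/1937  [D, E, G are collinear ∩ BG ⟂ DE]
2. G_y = -7390/1937  [D, E, G are collinear ∩ BG ⟂ DE]
   → G = (-15752/1937, -7390/1937)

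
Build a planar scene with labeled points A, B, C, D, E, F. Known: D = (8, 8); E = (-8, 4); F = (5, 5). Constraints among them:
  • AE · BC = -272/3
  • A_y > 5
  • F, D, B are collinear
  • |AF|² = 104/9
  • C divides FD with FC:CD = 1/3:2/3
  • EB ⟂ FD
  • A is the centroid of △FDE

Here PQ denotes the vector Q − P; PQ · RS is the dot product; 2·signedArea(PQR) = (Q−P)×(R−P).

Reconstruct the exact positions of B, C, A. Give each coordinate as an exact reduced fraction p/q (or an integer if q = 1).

1. B_x = -2  [F, D, B are collinear ∩ EB ⟂ FD]
2. B_y = -2  [F, D, B are collinear ∩ EB ⟂ FD]
   → B = (-2, -2)
3. C_x = 6  [C divides FD with FC:CD = 1/3:2/3]
4. C_y = 6  [C divides FD with FC:CD = 1/3:2/3]
   → C = (6, 6)
5. A_x = 5/3  [A is the centroid of △FDE]
6. A_y = 17/3  [A is the centroid of △FDE]
   → A = (5/3, 17/3)

A = (5/3, 17/3)
B = (-2, -2)
C = (6, 6)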